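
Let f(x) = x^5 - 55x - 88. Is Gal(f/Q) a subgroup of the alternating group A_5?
The polynomial is irreducible of degree 5 over Q. Its discriminant is 58564000000 = 242000^2, a perfect square. A Galois group lies in the alternating group exactly when the discriminant is a square in Q, so the Galois group (A_5) is contained in A_5.

Yes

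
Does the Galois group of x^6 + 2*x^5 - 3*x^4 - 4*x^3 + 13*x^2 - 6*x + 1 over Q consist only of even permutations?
No

The polynomial is irreducible of degree 6 over Q. Its discriminant is -147116032, which is not a perfect square. A Galois group lies in the alternating group exactly when the discriminant is a square in Q, so the Galois group ((S_3 x S_3) : C_2) is not contained in A_6.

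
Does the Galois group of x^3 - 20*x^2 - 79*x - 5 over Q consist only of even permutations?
The polynomial is irreducible of degree 3 over Q. Its discriminant is 4165681 = 2041^2, a perfect square. A Galois group lies in the alternating group exactly when the discriminant is a square in Q, so the Galois group (C_3) is contained in A_3.

Yes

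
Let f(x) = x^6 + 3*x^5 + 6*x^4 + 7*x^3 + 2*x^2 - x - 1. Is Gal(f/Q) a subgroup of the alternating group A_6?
No

The polynomial is irreducible of degree 6 over Q. Its discriminant is 810448, which is not a perfect square. A Galois group lies in the alternating group exactly when the discriminant is a square in Q, so the Galois group (S_4) is not contained in A_6.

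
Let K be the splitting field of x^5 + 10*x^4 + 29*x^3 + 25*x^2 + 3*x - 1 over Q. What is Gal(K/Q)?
The polynomial f is an irreducible quintic over Q, so G = Gal(f/Q) is a transitive subgroup of S_5: one of C_5 (5T1, order 5), D_5 (5T2, order 10), F_20 (5T3, order 20), A_5 (5T4, order 60) or S_5 (5T5, order 120). The discriminant of f is 7745089 = 2783^2, a perfect square, so G is contained in A_5. The transitive groups of degree 5 contained in A_5 are: C_5 (5T1, order 5), D_5 (5T2, order 10), A_5 (5T4, order 60). By Dedekind's theorem, for a prime p not dividing disc(f) the degrees of the irreducible factors of f mod p form the cycle type of an element of G. Factoring f modulo the 14 such primes p <= 53 (skipping 11, 23, which divide the discriminant), each new pattern first appears at: mod 2: f = (x^5 + x^3 + x^2 + x + 1), pattern 5; mod 43: f = (x + 10)(x + 12)(x + 13)(x + 29)(x + 32), pattern 1+1+1+1+1. No other pattern occurs in this range, so the set of observed cycle types is {5, 1+1+1+1+1}. The candidates containing elements of all these cycle types are C_5 (5T1) of order 5, D_5 (5T2) of order 10, A_5 (5T4) of order 60; the others are excluded. The observed types are precisely the cycle types that occur in C_5 (5T1). Each of the other remaining candidates has further cycle types, and by the Chebotarev density theorem the matching factorization patterns would occur for a proportion of primes equal to their share of the group: D_5 (5T2) additionally contains elements of type 2+2+1 (5 of its 10 elements, about 50% of primes); A_5 (5T4) additionally contains elements of type 3+1+1, 2+2+1 (35 of its 60 elements, about 58% of primes). None of the 14 primes tested shows any such pattern (for each of these groups the chance of that is below 10^-4), which rules them out. Hence G = C_5 (5T1), of order 5.

C_5 (order 5)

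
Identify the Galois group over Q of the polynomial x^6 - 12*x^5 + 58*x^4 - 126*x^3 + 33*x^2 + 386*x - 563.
S_4 (also written S4+)

The polynomial f is an irreducible sextic over Q, so G = Gal(f/Q) is one of the 16 transitive subgroups 6T1, ..., 6T16 of S_6. The discriminant of f is 87452721811456 = 9351616^2, a perfect square, so G is contained in A_6. The transitive groups of degree 6 contained in A_6 are: A_4 (6T4, order 12), S_4 (6T7, order 24), (C_3 x C_3) : C_4 (6T10, order 36), PSL(2,5) (6T12, order 60), A_6 (6T15, order 360). By Dedekind's theorem, for a prime p not dividing disc(f) the degrees of the irreducible factors of f mod p form the cycle type of an element of G. Factoring f modulo the 79 such primes p <= 419 (skipping 2, 23, which divide the discriminant), each new pattern first appears at: mod 3: f = (x^3 + x^2 + 2x + 1)(x^3 + 2x^2 + 1), pattern 3+3; mod 5: f = (x^2 + 2)(x^4 + 3x^3 + x^2 + 3x + 1), pattern 4+2; mod 19: f = (x + 13)(x + 14)(x^2 + 8x + 3)(x^2 + 10x + 10), pattern 2+2+1+1; mod 223: f = (x + 11)(x + 16)(x + 63)(x + 128)(x + 217)(x + 222), pattern 1+1+1+1+1+1. No other pattern occurs in this range, so the set of observed cycle types is {3+3, 4+2, 2+2+1+1, 1+1+1+1+1+1}. The candidates containing elements of all these cycle types are S_4 (6T7) of order 24, (C_3 x C_3) : C_4 (6T10) of order 36, A_6 (6T15) of order 360; the others are excluded. The observed types are precisely the cycle types that occur in S_4 (6T7). Each of the other remaining candidates has further cycle types, and by the Chebotarev density theorem the matching factorization patterns would occur for a proportion of primes equal to their share of the group: (C_3 x C_3) : C_4 (6T10) additionally contains elements of type 3+1+1+1 (4 of its 36 elements, about 11% of primes); A_6 (6T15) additionally contains elements of type 5+1, 3+1+1+1 (184 of its 360 elements, about 51% of primes). None of the 79 primes tested shows any such pattern (for each of these groups the chance of that is below 10^-4), which rules them out. Hence G = S_4 (6T7), of order 24.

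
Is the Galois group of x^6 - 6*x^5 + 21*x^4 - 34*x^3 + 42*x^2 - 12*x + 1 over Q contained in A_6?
No

The polynomial is irreducible of degree 6 over Q. Its discriminant is -1024192512, which is not a perfect square. A Galois group lies in the alternating group exactly when the discriminant is a square in Q, so the Galois group (PGL(2,5)) is not contained in A_6.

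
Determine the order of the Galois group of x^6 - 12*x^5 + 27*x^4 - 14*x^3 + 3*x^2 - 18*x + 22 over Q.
12

The degree of the splitting field over Q equals the order of the Galois group, so first determine the group. The polynomial f is an irreducible sextic over Q, so G = Gal(f/Q) is one of the 16 transitive subgroups 6T1, ..., 6T16 of S_6. The discriminant of f is 81004975204032, which is not a perfect square, so G is not contained in A_6. The transitive groups of degree 6 not contained in A_6 are: C_6 (6T1, order 6), S_3 (6T2, order 6), D_6 (6T3, order 12), C_3 x S_3 (6T5, order 18), A_4 x C_2 (6T6, order 24), S_4 (6T8, order 24), S_3 x S_3 (6T9, order 36), S_4 x C_2 (6T11, order 48), (S_3 x S_3) : C_2 (6T13, order 72), PGL(2,5) (6T14, order 120), S_6 (6T16, order 720). By Dedekind's theorem, for a prime p not dividing disc(f) the degrees of the irreducible factors of f mod p form the cycle type of an element of G. Factoring f modulo the 79 such primes p <= 421 (skipping 2, 3, 11, which divide the discriminant), each new pattern first appears at: mod 5: f = (x^6 + 3x^5 + 2x^4 + x^3 + 3x^2 + 2x + 2), pattern 6; mod 7: f = (x^2 + 4)(x^2 + 4x + 1)(x^2 + 5x + 2), pattern 2+2+2; mod 13: f = (x^3 + 6x^2 + 11x + 5)(x^3 + 8x^2 + 7x + 7), pattern 3+3; mod 23: f = (x + 4)(x + 12)(x^2 + 7x + 13)(x^2 + 11x + 15), pattern 2+2+1+1; mod 97: f = (x + 1)(x + 8)(x + 13)(x + 15)(x + 16)(x + 32), pattern 1+1+1+1+1+1. No other pattern occurs in this range, so the set of observed cycle types is {6, 2+2+2, 3+3, 2+2+1+1, 1+1+1+1+1+1}. The candidates containing elements of all these cycle types are D_6 (6T3) of order 12, A_4 x C_2 (6T6) of order 24, S_3 x S_3 (6T9) of order 36, S_4 x C_2 (6T11) of order 48, (S_3 x S_3) : C_2 (6T13) of order 72, PGL(2,5) (6T14) of order 120, S_6 (6T16) of order 720; the others are excluded. The observed types are precisely the cycle types that occur in D_6 (6T3). Each of the other remaining candidates has further cycle types, and by the Chebotarev density theorem the matching factorization patterns would occur for a proportion of primes equal to their share of the group: A_4 x C_2 (6T6) additionally contains elements of type 2+1+1+1+1 (3 of its 24 elements, about 12% of primes); S_3 x S_3 (6T9) additionally contains elements of type 3+1+1+1 (4 of its 36 elements, about 11% of primes); S_4 x C_2 (6T11) additionally contains elements of type 4+2, 4+1+1, 2+1+1+1+1 (15 of its 48 elements, about 31% of primes); (S_3 x S_3) : C_2 (6T13) additionally contains elements of type 4+2, 3+2+1, 3+1+1+1, 2+1+1+1+1 (40 of its 72 elements, about 56% of primes); PGL(2,5) (6T14) additionally contains elements of type 5+1, 4+1+1 (54 of its 120 elements, about 45% of primes); S_6 (6T16) additionally contains elements of type 5+1, 4+2, 4+1+1, 3+2+1, 3+1+1+1, 2+1+1+1+1 (499 of its 720 elements, about 69% of primes). None of the 79 primes tested shows any such pattern (for each of these groups the chance of that is below 10^-4), which rules them out. Hence G = D_6 (6T3), of order 12. The Galois group D_6 (6T3) has order 12, so the splitting field has degree 12 over Q.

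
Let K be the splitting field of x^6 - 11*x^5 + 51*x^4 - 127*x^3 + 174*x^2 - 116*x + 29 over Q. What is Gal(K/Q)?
The polynomial f is an irreducible sextic over Q, so G = Gal(f/Q) is one of the 16 transitive subgroups 6T1, ..., 6T16 of S_6. The discriminant of f is 525625 = 725^2, a perfect square, so G is contained in A_6. The transitive groups of degree 6 contained in A_6 are: A_4 (6T4, order 12), S_4 (6T7, order 24), (C_3 x C_3) : C_4 (6T10, order 36), PSL(2,5) (6T12, order 60), A_6 (6T15, order 360). By Dedekind's theorem, for a prime p not dividing disc(f) the degrees of the irreducible factors of f mod p form the cycle type of an element of G. Factoring f modulo the 19 such primes p <= 73 (skipping 5, 29, which divide the discriminant), each new pattern first appears at: mod 2: f = (x^2 + x + 1)(x^4 + x + 1), pattern 4+2; mod 11: f = (x^3 + 2x^2 + 7x + 2)(x^3 + 9x^2 + 4x + 9), pattern 3+3; mod 19: f = (x + 9)(x + 10)(x^2 + 1)(x^2 + 8x + 17), pattern 2+2+1+1; mod 61: f = (x + 26)(x + 33)(x + 40)(x^3 + 12x^2 + 37x + 12), pattern 3+1+1+1. No other pattern occurs in this range, so the set of observed cycle types is {4+2, 3+3, 2+2+1+1, 3+1+1+1}. The candidates containing elements of all these cycle types are (C_3 x C_3) : C_4 (6T10) of order 36, A_6 (6T15) of order 360; the others are excluded. The observed types are precisely the cycle types that occur in (C_3 x C_3) : C_4 (6T10) (apart from the identity). Each of the other remaining candidates has further cycle types, and by the Chebotarev density theorem the matching factorization patterns would occur for a proportion of primes equal to their share of the group: A_6 (6T15) additionally contains elements of type 5+1 (144 of its 360 elements, about 40% of primes). None of the 19 primes tested shows any such pattern (for each of these groups the chance of that is below 10^-4), which rules them out. Hence G = (C_3 x C_3) : C_4 (6T10), of order 36.

6T10: (C_3 x C_3) : C_4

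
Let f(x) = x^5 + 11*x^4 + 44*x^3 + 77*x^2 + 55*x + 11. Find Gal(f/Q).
5T1: C_5

The polynomial f is an irreducible quintic over Q, so G = Gal(f/Q) is a transitive subgroup of S_5: one of C_5 (5T1, order 5), D_5 (5T2, order 10), F_20 (5T3, order 20), A_5 (5T4, order 60) or S_5 (5T5, order 120). The discriminant of f is 14641 = 121^2, a perfect square, so G is contained in A_5. The transitive groups of degree 5 contained in A_5 are: C_5 (5T1, order 5), D_5 (5T2, order 10), A_5 (5T4, order 60). By Dedekind's theorem, for a prime p not dividing disc(f) the degrees of the irreducible factors of f mod p form the cycle type of an element of G. Factoring f modulo the 14 such primes p <= 47 (skipping 11, which divides the discriminant), each new pattern first appears at: mod 2: f = (x^5 + x^4 + x^2 + x + 1), pattern 5; mod 23: f = (x + 11)(x + 14)(x + 15)(x + 19)(x + 21), pattern 1+1+1+1+1. No other pattern occurs in this range, so the set of observed cycle types is {5, 1+1+1+1+1}. The candidates containing elements of all these cycle types are C_5 (5T1) of order 5, D_5 (5T2) of order 10, A_5 (5T4) of order 60; the others are excluded. The observed types are precisely the cycle types that occur in C_5 (5T1). Each of the other remaining candidates has further cycle types, and by the Chebotarev density theorem the matching factorization patterns would occur for a proportion of primes equal to their share of the group: D_5 (5T2) additionally contains elements of type 2+2+1 (5 of its 10 elements, about 50% of primes); A_5 (5T4) additionally contains elements of type 3+1+1, 2+2+1 (35 of its 60 elements, about 58% of primes). None of the 14 primes tested shows any such pattern (for each of these groups the chance of that is below 10^-4), which rules them out. Hence G = C_5 (5T1), of order 5.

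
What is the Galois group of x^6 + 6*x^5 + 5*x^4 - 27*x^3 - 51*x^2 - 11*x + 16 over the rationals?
The polynomial f is an irreducible sextic over Q, so G = Gal(f/Q) is one of the 16 transitive subgroups 6T1, ..., 6T16 of S_6. The discriminant of f is 30991489 = 5567^2, a perfect square, so G is contained in A_6. The transitive groups of degree 6 contained in A_6 are: A_4 (6T4, order 12), S_4 (6T7, order 24), (C_3 x C_3) : C_4 (6T10, order 36), PSL(2,5) (6T12, order 60), A_6 (6T15, order 360). By Dedekind's theorem, for a prime p not dividing disc(f) the degrees of the irreducible factors of f mod p form the cycle type of an element of G. Factoring f modulo the 21 such primes p <= 79 (skipping 19, which divides the discriminant), each new pattern first appears at: mod 2: f = (x)(x^5 + x^3 + x^2 + x + 1), pattern 5+1; mod 7: f = (x^3 + x^2 + 3x + 1)(x^3 + 5x^2 + 4x + 2), pattern 3+3; mod 61: f = (x + 38)(x + 60)(x^2 + 13x + 60)(x^2 + 17x + 55), pattern 2+2+1+1. No other pattern occurs in this range, so the set of observed cycle types is {5+1, 3+3, 2+2+1+1}. The candidates containing elements of all these cycle types are PSL(2,5) (6T12) of order 60, A_6 (6T15) of order 360; the others are excluded. The observed types are precisely the cycle types that occur in PSL(2,5) (6T12) (apart from the identity). Each of the other remaining candidates has further cycle types, and by the Chebotarev density theorem the matching factorization patterns would occur for a proportion of primes equal to their share of the group: A_6 (6T15) additionally contains elements of type 4+2, 3+1+1+1 (130 of its 360 elements, about 36% of primes). None of the 21 primes tested shows any such pattern (for each of these groups the chance of that is below 10^-4), which rules them out. Hence G = PSL(2,5) (6T12), of order 60.

PSL(2,5)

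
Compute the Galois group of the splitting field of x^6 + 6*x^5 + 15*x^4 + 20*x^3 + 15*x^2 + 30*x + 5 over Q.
A_6

The polynomial f is an irreducible sextic over Q, so G = Gal(f/Q) is one of the 16 transitive subgroups 6T1, ..., 6T16 of S_6. The discriminant of f is 746496000000 = 864000^2, a perfect square, so G is contained in A_6. The transitive groups of degree 6 contained in A_6 are: A_4 (6T4, order 12), S_4 (6T7, order 24), (C_3 x C_3) : C_4 (6T10, order 36), PSL(2,5) (6T12, order 60), A_6 (6T15, order 360). By Dedekind's theorem, for a prime p not dividing disc(f) the degrees of the irreducible factors of f mod p form the cycle type of an element of G. Factoring f modulo the 6 such primes p <= 23 (skipping 2, 3, 5, which divide the discriminant), each new pattern first appears at: mod 7: f = (x + 4)(x^5 + 2x^4 + 6x^2 + 5x + 3), pattern 5+1; mod 23: f = (x + 8)(x + 13)(x + 22)(x^3 + 9x^2 + 5x + 13), pattern 3+1+1+1. No other pattern occurs in this range, so the set of observed cycle types is {5+1, 3+1+1+1}. Among the candidates above, the only group containing elements of all these cycle types is A_6 (6T15) — each of A_4 (6T4), S_4 (6T7), (C_3 x C_3) : C_4 (6T10), PSL(2,5) (6T12) lacks at least one of them. Hence G = A_6 (6T15), of order 360.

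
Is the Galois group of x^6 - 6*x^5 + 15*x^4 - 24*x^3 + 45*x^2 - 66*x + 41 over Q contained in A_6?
The polynomial is irreducible of degree 6 over Q. Its discriminant is -37744330752, which is not a perfect square. A Galois group lies in the alternating group exactly when the discriminant is a square in Q, so the Galois group (D_6) is not contained in A_6.

No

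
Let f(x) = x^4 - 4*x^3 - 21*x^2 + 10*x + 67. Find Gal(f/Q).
S_4, the symmetric group on 4 letters

The polynomial is an irreducible quartic over Q and its discriminant is -46190128, which is not a perfect square, so the Galois group is not contained in A_4. The resolvent cubic y^3 + 21*y^2 - 308*y - 6800 is irreducible over Q. An irreducible resolvent with non-square discriminant gives S_4.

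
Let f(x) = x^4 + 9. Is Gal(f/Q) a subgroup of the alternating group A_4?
The polynomial is irreducible of degree 4 over Q. Its discriminant is 186624 = 432^2, a perfect square. A Galois group lies in the alternating group exactly when the discriminant is a square in Q, so the Galois group (V_4) is contained in A_4.

Yes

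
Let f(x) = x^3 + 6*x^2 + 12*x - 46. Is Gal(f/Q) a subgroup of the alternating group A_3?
The polynomial is irreducible of degree 3 over Q. Its discriminant is -78732, which is not a perfect square. A Galois group lies in the alternating group exactly when the discriminant is a square in Q, so the Galois group (S_3) is not contained in A_3.

No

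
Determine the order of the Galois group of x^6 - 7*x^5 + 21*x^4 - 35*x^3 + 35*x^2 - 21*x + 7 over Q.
6

The degree of the splitting field over Q equals the order of the Galois group, so first determine the group. The polynomial f is an irreducible sextic over Q, so G = Gal(f/Q) is one of the 16 transitive subgroups 6T1, ..., 6T16 of S_6. The discriminant of f is -16807, which is not a perfect square, so G is not contained in A_6. The transitive groups of degree 6 not contained in A_6 are: C_6 (6T1, order 6), S_3 (6T2, order 6), D_6 (6T3, order 12), C_3 x S_3 (6T5, order 18), A_4 x C_2 (6T6, order 24), S_4 (6T8, order 24), S_3 x S_3 (6T9, order 36), S_4 x C_2 (6T11, order 48), (S_3 x S_3) : C_2 (6T13, order 72), PGL(2,5) (6T14, order 120), S_6 (6T16, order 720). By Dedekind's theorem, for a prime p not dividing disc(f) the degrees of the irreducible factors of f mod p form the cycle type of an element of G. Factoring f modulo the 37 such primes p <= 163 (skipping 7, which divides the discriminant), each new pattern first appears at: mod 2: f = (x^3 + x + 1)(x^3 + x^2 + 1), pattern 3+3; mod 3: f = (x^6 + 2x^5 + x^3 + 2x^2 + 1), pattern 6; mod 13: f = (x^2 + 5x + 8)(x^2 + 6x + 7)(x^2 + 8x + 5), pattern 2+2+2; mod 29: f = (x + 6)(x + 15)(x + 19)(x + 22)(x + 23)(x + 24), pattern 1+1+1+1+1+1. No other pattern occurs in this range, so the set of observed cycle types is {3+3, 6, 2+2+2, 1+1+1+1+1+1}. The candidates containing elements of all these cycle types are C_6 (6T1) of order 6, D_6 (6T3) of order 12, C_3 x S_3 (6T5) of order 18, A_4 x C_2 (6T6) of order 24, S_3 x S_3 (6T9) of order 36, S_4 x C_2 (6T11) of order 48, (S_3 x S_3) : C_2 (6T13) of order 72, PGL(2,5) (6T14) of order 120, S_6 (6T16) of order 720; the others are excluded. The observed types are precisely the cycle types that occur in C_6 (6T1). Each of the other remaining candidates has further cycle types, and by the Chebotarev density theorem the matching factorization patterns would occur for a proportion of primes equal to their share of the group: D_6 (6T3) additionally contains elements of type 2+2+1+1 (3 of its 12 elements, about 25% of primes); C_3 x S_3 (6T5) additionally contains elements of type 3+1+1+1 (4 of its 18 elements, about 22% of primes); A_4 x C_2 (6T6) additionally contains elements of type 2+2+1+1, 2+1+1+1+1 (6 of its 24 elements, about 25% of primes); S_3 x S_3 (6T9) additionally contains elements of type 3+1+1+1, 2+2+1+1 (13 of its 36 elements, about 36% of primes); S_4 x C_2 (6T11) additionally contains elements of type 4+2, 4+1+1, 2+2+1+1, 2+1+1+1+1 (24 of its 48 elements, about 50% of primes); (S_3 x S_3) : C_2 (6T13) additionally contains elements of type 4+2, 3+2+1, 3+1+1+1, 2+2+1+1, 2+1+1+1+1 (49 of its 72 elements, about 68% of primes); PGL(2,5) (6T14) additionally contains elements of type 5+1, 4+1+1, 2+2+1+1 (69 of its 120 elements, about 58% of primes); S_6 (6T16) additionally contains elements of type 5+1, 4+2, 4+1+1, 3+2+1, 3+1+1+1, 2+2+1+1, 2+1+1+1+1 (544 of its 720 elements, about 76% of primes). None of the 37 primes tested shows any such pattern (for each of these groups the chance of that is below 10^-4), which rules them out. Hence G = C_6 (6T1), of order 6. The Galois group C_6 (6T1) has order 6, so the splitting field has degree 6 over Q.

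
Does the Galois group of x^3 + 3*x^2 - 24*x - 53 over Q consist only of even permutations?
Yes

The polynomial is irreducible of degree 3 over Q. Its discriminant is 59049 = 243^2, a perfect square. A Galois group lies in the alternating group exactly when the discriminant is a square in Q, so the Galois group (C_3) is contained in A_3.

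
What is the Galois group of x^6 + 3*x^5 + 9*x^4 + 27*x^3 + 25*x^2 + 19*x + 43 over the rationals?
The polynomial f is an irreducible sextic over Q, so G = Gal(f/Q) is one of the 16 transitive subgroups 6T1, ..., 6T16 of S_6. The discriminant of f is -548553067783, which is not a perfect square, so G is not contained in A_6. The transitive groups of degree 6 not contained in A_6 are: C_6 (6T1, order 6), S_3 (6T2, order 6), D_6 (6T3, order 12), C_3 x S_3 (6T5, order 18), A_4 x C_2 (6T6, order 24), S_4 (6T8, order 24), S_3 x S_3 (6T9, order 36), S_4 x C_2 (6T11, order 48), (S_3 x S_3) : C_2 (6T13, order 72), PGL(2,5) (6T14, order 120), S_6 (6T16, order 720). By Dedekind's theorem, for a prime p not dividing disc(f) the degrees of the irreducible factors of f mod p form the cycle type of an element of G. Factoring f modulo the 37 such primes p <= 167 (skipping 7, 29, which divide the discriminant), each new pattern first appears at: mod 2: f = (x^3 + x + 1)(x^3 + x^2 + 1), pattern 3+3; mod 3: f = (x^6 + x^2 + x + 1), pattern 6; mod 13: f = (x^2 + 2x + 12)(x^2 + 3x + 6)(x^2 + 11x + 8), pattern 2+2+2; mod 43: f = (x)(x + 5)(x + 7)(x + 9)(x + 31)(x + 37), pattern 1+1+1+1+1+1. No other pattern occurs in this range, so the set of observed cycle types is {3+3, 6, 2+2+2, 1+1+1+1+1+1}. The candidates containing elements of all these cycle types are C_6 (6T1) of order 6, D_6 (6T3) of order 12, C_3 x S_3 (6T5) of order 18, A_4 x C_2 (6T6) of order 24, S_3 x S_3 (6T9) of order 36, S_4 x C_2 (6T11) of order 48, (S_3 x S_3) : C_2 (6T13) of order 72, PGL(2,5) (6T14) of order 120, S_6 (6T16) of order 720; the others are excluded. The observed types are precisely the cycle types that occur in C_6 (6T1). Each of the other remaining candidates has further cycle types, and by the Chebotarev density theorem the matching factorization patterns would occur for a proportion of primes equal to their share of the group: D_6 (6T3) additionally contains elements of type 2+2+1+1 (3 of its 12 elements, about 25% of primes); C_3 x S_3 (6T5) additionally contains elements of type 3+1+1+1 (4 of its 18 elements, about 22% of primes); A_4 x C_2 (6T6) additionally contains elements of type 2+2+1+1, 2+1+1+1+1 (6 of its 24 elements, about 25% of primes); S_3 x S_3 (6T9) additionally contains elements of type 3+1+1+1, 2+2+1+1 (13 of its 36 elements, about 36% of primes); S_4 x C_2 (6T11) additionally contains elements of type 4+2, 4+1+1, 2+2+1+1, 2+1+1+1+1 (24 of its 48 elements, about 50% of primes); (S_3 x S_3) : C_2 (6T13) additionally contains elements of type 4+2, 3+2+1, 3+1+1+1, 2+2+1+1, 2+1+1+1+1 (49 of its 72 elements, about 68% of primes); PGL(2,5) (6T14) additionally contains elements of type 5+1, 4+1+1, 2+2+1+1 (69 of its 120 elements, about 58% of primes); S_6 (6T16) additionally contains elements of type 5+1, 4+2, 4+1+1, 3+2+1, 3+1+1+1, 2+2+1+1, 2+1+1+1+1 (544 of its 720 elements, about 76% of primes). None of the 37 primes tested shows any such pattern (for each of these groups the chance of that is below 10^-4), which rules them out. Hence G = C_6 (6T1), of order 6.

C_6 (also written C6)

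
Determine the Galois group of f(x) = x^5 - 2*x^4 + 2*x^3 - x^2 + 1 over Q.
The polynomial f is an irreducible quintic over Q, so G = Gal(f/Q) is a transitive subgroup of S_5: one of C_5 (5T1, order 5), D_5 (5T2, order 10), F_20 (5T3, order 20), A_5 (5T4, order 60) or S_5 (5T5, order 120). The discriminant of f is 2209 = 47^2, a perfect square, so G is contained in A_5. The transitive groups of degree 5 contained in A_5 are: C_5 (5T1, order 5), D_5 (5T2, order 10), A_5 (5T4, order 60). By Dedekind's theorem, for a prime p not dividing disc(f) the degrees of the irreducible factors of f mod p form the cycle type of an element of G. Factoring f modulo the 23 such primes p <= 89 (skipping 47, which divides the discriminant), each new pattern first appears at: mod 2: f = (x^5 + x^2 + 1), pattern 5; mod 5: f = (x + 1)(x^2 + 2)(x^2 + 2x + 3), pattern 2+2+1; mod 83: f = (x + 2)(x + 12)(x + 15)(x + 23)(x + 29), pattern 1+1+1+1+1. No other pattern occurs in this range, so the set of observed cycle types is {5, 2+2+1, 1+1+1+1+1}. The candidates containing elements of all these cycle types are D_5 (5T2) of order 10, A_5 (5T4) of order 60; the others are excluded. The observed types are precisely the cycle types that occur in D_5 (5T2). Each of the other remaining candidates has further cycle types, and by the Chebotarev density theorem the matching factorization patterns would occur for a proportion of primes equal to their share of the group: A_5 (5T4) additionally contains elements of type 3+1+1 (20 of its 60 elements, about 33% of primes). None of the 23 primes tested shows any such pattern (for each of these groups the chance of that is below 10^-4), which rules them out. Hence G = D_5 (5T2), of order 10.

D_5 (also written D5)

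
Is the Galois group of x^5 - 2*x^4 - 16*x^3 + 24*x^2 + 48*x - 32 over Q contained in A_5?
The polynomial is irreducible of degree 5 over Q. Its discriminant is 15352201216 = 123904^2, a perfect square. A Galois group lies in the alternating group exactly when the discriminant is a square in Q, so the Galois group (C_5) is contained in A_5.

Yes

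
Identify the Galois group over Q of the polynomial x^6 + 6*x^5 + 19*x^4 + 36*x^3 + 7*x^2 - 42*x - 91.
The polynomial f is an irreducible sextic over Q, so G = Gal(f/Q) is one of the 16 transitive subgroups 6T1, ..., 6T16 of S_6. The discriminant of f is 164995463643136 = 12845056^2, a perfect square, so G is contained in A_6. The transitive groups of degree 6 contained in A_6 are: A_4 (6T4, order 12), S_4 (6T7, order 24), (C_3 x C_3) : C_4 (6T10, order 36), PSL(2,5) (6T12, order 60), A_6 (6T15, order 360). By Dedekind's theorem, for a prime p not dividing disc(f) the degrees of the irreducible factors of f mod p form the cycle type of an element of G. Factoring f modulo the 33 such primes p <= 149 (skipping 2, 7, which divide the discriminant), each new pattern first appears at: mod 3: f = (x^3 + 2x + 1)(x^3 + 2x + 2), pattern 3+3; mod 13: f = (x)(x + 2)(x^2 + 2x + 8)(x^2 + 2x + 12), pattern 2+2+1+1. No other pattern occurs in this range, so the set of observed cycle types is {3+3, 2+2+1+1}. The candidates containing elements of all these cycle types are A_4 (6T4) of order 12, S_4 (6T7) of order 24, (C_3 x C_3) : C_4 (6T10) of order 36, PSL(2,5) (6T12) of order 60, A_6 (6T15) of order 360; the others are excluded. The observed types are precisely the cycle types that occur in A_4 (6T4) (apart from the identity). Each of the other remaining candidates has further cycle types, and by the Chebotarev density theorem the matching factorization patterns would occur for a proportion of primes equal to their share of the group: S_4 (6T7) additionally contains elements of type 4+2 (6 of its 24 elements, about 25% of primes); (C_3 x C_3) : C_4 (6T10) additionally contains elements of type 4+2, 3+1+1+1 (22 of its 36 elements, about 61% of primes); PSL(2,5) (6T12) additionally contains elements of type 5+1 (24 of its 60 elements, about 40% of primes); A_6 (6T15) additionally contains elements of type 5+1, 4+2, 3+1+1+1 (274 of its 360 elements, about 76% of primes). None of the 33 primes tested shows any such pattern (for each of these groups the chance of that is below 10^-4), which rules them out. Hence G = A_4 (6T4), of order 12.

A_4, A_4 acting on 6 points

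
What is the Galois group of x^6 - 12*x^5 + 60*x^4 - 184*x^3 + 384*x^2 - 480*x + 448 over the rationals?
The polynomial f is an irreducible sextic over Q, so G = Gal(f/Q) is one of the 16 transitive subgroups 6T1, ..., 6T16 of S_6. The discriminant of f is -190210142896128, which is not a perfect square, so G is not contained in A_6. The transitive groups of degree 6 not contained in A_6 are: C_6 (6T1, order 6), S_3 (6T2, order 6), D_6 (6T3, order 12), C_3 x S_3 (6T5, order 18), A_4 x C_2 (6T6, order 24), S_4 (6T8, order 24), S_3 x S_3 (6T9, order 36), S_4 x C_2 (6T11, order 48), (S_3 x S_3) : C_2 (6T13, order 72), PGL(2,5) (6T14, order 120), S_6 (6T16, order 720). By Dedekind's theorem, for a prime p not dividing disc(f) the degrees of the irreducible factors of f mod p form the cycle type of an element of G. Factoring f modulo the 33 such primes p <= 149 (skipping 2, 3, which divide the discriminant), each new pattern first appears at: mod 5: f = (x^6 + 3x^5 + x^3 + 4x^2 + 3), pattern 6; mod 7: f = (x)(x + 2)(x + 6)(x^3 + x^2 + 5x + 2), pattern 3+1+1+1; mod 17: f = (x^2 + 3x + 1)(x^2 + 4x + 16)(x^2 + 15x + 11), pattern 2+2+2; mod 19: f = (x^3 + 13x^2 + 12x + 2)(x^3 + 13x^2 + 12x + 15), pattern 3+3; mod 73: f = (x + 24)(x + 40)(x + 42)(x + 56)(x + 58)(x + 60), pattern 1+1+1+1+1+1. No other pattern occurs in this range, so the set of observed cycle types is {6, 3+1+1+1, 2+2+2, 3+3, 1+1+1+1+1+1}. The candidates containing elements of all these cycle types are C_3 x S_3 (6T5) of order 18, S_3 x S_3 (6T9) of order 36, (S_3 x S_3) : C_2 (6T13) of order 72, S_6 (6T16) of order 720; the others are excluded. The observed types are precisely the cycle types that occur in C_3 x S_3 (6T5). Each of the other remaining candidates has further cycle types, and by the Chebotarev density theorem the matching factorization patterns would occur for a proportion of primes equal to their share of the group: S_3 x S_3 (6T9) additionally contains elements of type 2+2+1+1 (9 of its 36 elements, about 25% of primes); (S_3 x S_3) : C_2 (6T13) additionally contains elements of type 4+2, 3+2+1, 2+2+1+1, 2+1+1+1+1 (45 of its 72 elements, about 62% of primes); S_6 (6T16) additionally contains elements of type 5+1, 4+2, 4+1+1, 3+2+1, 2+2+1+1, 2+1+1+1+1 (504 of its 720 elements, about 70% of primes). None of the 33 primes tested shows any such pattern (for each of these groups the chance of that is below 10^-4), which rules them out. Hence G = C_3 x S_3 (6T5), of order 18.

C_3 x S_3 (order 18)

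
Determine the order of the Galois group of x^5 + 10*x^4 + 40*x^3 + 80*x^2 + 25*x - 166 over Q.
The degree of the splitting field over Q equals the order of the Galois group, so first determine the group. The polynomial f is an irreducible quintic over Q, so G = Gal(f/Q) is a transitive subgroup of S_5: one of C_5 (5T1, order 5), D_5 (5T2, order 10), F_20 (5T3, order 20), A_5 (5T4, order 60) or S_5 (5T5, order 120). The discriminant of f is 58564000000 = 242000^2, a perfect square, so G is contained in A_5. The transitive groups of degree 5 contained in A_5 are: C_5 (5T1, order 5), D_5 (5T2, order 10), A_5 (5T4, order 60). By Dedekind's theorem, for a prime p not dividing disc(f) the degrees of the irreducible factors of f mod p form the cycle type of an element of G. Factoring f modulo the 3 such primes p <= 13 (skipping 2, 5, 11, which divide the discriminant), each new pattern first appears at: mod 3: f = (x^5 + x^4 + x^3 + 2x^2 + x + 2), pattern 5; mod 13: f = (x + 7)(x + 9)(x^3 + 7x^2 + 8x + 5), pattern 3+1+1. No other pattern occurs in this range, so the set of observed cycle types is {5, 3+1+1}. Among the candidates above, the only group containing elements of all these cycle types is A_5 (5T4) — each of C_5 (5T1), D_5 (5T2) lacks at least one of them. Hence G = A_5 (5T4), of order 60. The Galois group A_5 (5T4) has order 60, so the splitting field has degree 60 over Q.

60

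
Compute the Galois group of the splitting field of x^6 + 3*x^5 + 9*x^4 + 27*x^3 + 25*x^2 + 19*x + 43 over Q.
C_6, the cyclic group of order 6

The polynomial f is an irreducible sextic over Q, so G = Gal(f/Q) is one of the 16 transitive subgroups 6T1, ..., 6T16 of S_6. The discriminant of f is -548553067783, which is not a perfect square, so G is not contained in A_6. The transitive groups of degree 6 not contained in A_6 are: C_6 (6T1, order 6), S_3 (6T2, order 6), D_6 (6T3, order 12), C_3 x S_3 (6T5, order 18), A_4 x C_2 (6T6, order 24), S_4 (6T8, order 24), S_3 x S_3 (6T9, order 36), S_4 x C_2 (6T11, order 48), (S_3 x S_3) : C_2 (6T13, order 72), PGL(2,5) (6T14, order 120), S_6 (6T16, order 720). By Dedekind's theorem, for a prime p not dividing disc(f) the degrees of the irreducible factors of f mod p form the cycle type of an element of G. Factoring f modulo the 37 such primes p <= 167 (skipping 7, 29, which divide the discriminant), each new pattern first appears at: mod 2: f = (x^3 + x + 1)(x^3 + x^2 + 1), pattern 3+3; mod 3: f = (x^6 + x^2 + x + 1), pattern 6; mod 13: f = (x^2 + 2x + 12)(x^2 + 3x + 6)(x^2 + 11x + 8), pattern 2+2+2; mod 43: f = (x)(x + 5)(x + 7)(x + 9)(x + 31)(x + 37), pattern 1+1+1+1+1+1. No other pattern occurs in this range, so the set of observed cycle types is {3+3, 6, 2+2+2, 1+1+1+1+1+1}. The candidates containing elements of all these cycle types are C_6 (6T1) of order 6, D_6 (6T3) of order 12, C_3 x S_3 (6T5) of order 18, A_4 x C_2 (6T6) of order 24, S_3 x S_3 (6T9) of order 36, S_4 x C_2 (6T11) of order 48, (S_3 x S_3) : C_2 (6T13) of order 72, PGL(2,5) (6T14) of order 120, S_6 (6T16) of order 720; the others are excluded. The observed types are precisely the cycle types that occur in C_6 (6T1). Each of the other remaining candidates has further cycle types, and by the Chebotarev density theorem the matching factorization patterns would occur for a proportion of primes equal to their share of the group: D_6 (6T3) additionally contains elements of type 2+2+1+1 (3 of its 12 elements, about 25% of primes); C_3 x S_3 (6T5) additionally contains elements of type 3+1+1+1 (4 of its 18 elements, about 22% of primes); A_4 x C_2 (6T6) additionally contains elements of type 2+2+1+1, 2+1+1+1+1 (6 of its 24 elements, about 25% of primes); S_3 x S_3 (6T9) additionally contains elements of type 3+1+1+1, 2+2+1+1 (13 of its 36 elements, about 36% of primes); S_4 x C_2 (6T11) additionally contains elements of type 4+2, 4+1+1, 2+2+1+1, 2+1+1+1+1 (24 of its 48 elements, about 50% of primes); (S_3 x S_3) : C_2 (6T13) additionally contains elements of type 4+2, 3+2+1, 3+1+1+1, 2+2+1+1, 2+1+1+1+1 (49 of its 72 elements, about 68% of primes); PGL(2,5) (6T14) additionally contains elements of type 5+1, 4+1+1, 2+2+1+1 (69 of its 120 elements, about 58% of primes); S_6 (6T16) additionally contains elements of type 5+1, 4+2, 4+1+1, 3+2+1, 3+1+1+1, 2+2+1+1, 2+1+1+1+1 (544 of its 720 elements, about 76% of primes). None of the 37 primes tested shows any such pattern (for each of these groups the chance of that is below 10^-4), which rules them out. Hence G = C_6 (6T1), of order 6.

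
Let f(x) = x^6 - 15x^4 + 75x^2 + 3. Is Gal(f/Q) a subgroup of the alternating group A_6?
The polynomial is irreducible of degree 6 over Q. Its discriminant is -37572373905408, which is not a perfect square. A Galois group lies in the alternating group exactly when the discriminant is a square in Q, so the Galois group (S_3) is not contained in A_6.

No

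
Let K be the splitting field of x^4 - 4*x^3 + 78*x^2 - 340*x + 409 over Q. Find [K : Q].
The degree of the splitting field over Q equals the order of the Galois group, so first determine the group. The polynomial is an irreducible quartic over Q and its discriminant is 12230590464 = 110592^2, a perfect square, so the Galois group is contained in A_4. The resolvent cubic y^3 - 78*y^2 - 276*y + 5464 is irreducible over Q. An irreducible resolvent with square discriminant gives A_4. The Galois group A_4 (4T4) has order 12, so the splitting field has degree 12 over Q.

12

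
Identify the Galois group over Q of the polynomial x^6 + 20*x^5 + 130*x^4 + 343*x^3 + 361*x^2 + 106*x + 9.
The polynomial f is an irreducible sextic over Q, so G = Gal(f/Q) is one of the 16 transitive subgroups 6T1, ..., 6T16 of S_6. The discriminant of f is 3646117689361 = 1909481^2, a perfect square, so G is contained in A_6. The transitive groups of degree 6 contained in A_6 are: A_4 (6T4, order 12), S_4 (6T7, order 24), (C_3 x C_3) : C_4 (6T10, order 36), PSL(2,5) (6T12, order 60), A_6 (6T15, order 360). By Dedekind's theorem, for a prime p not dividing disc(f) the degrees of the irreducible factors of f mod p form the cycle type of an element of G. Factoring f modulo the 21 such primes p <= 83 (skipping 7, 19, which divide the discriminant), each new pattern first appears at: mod 2: f = (x + 1)(x^5 + x^4 + x^3 + x + 1), pattern 5+1; mod 11: f = (x^3 + 2x^2 + 10x + 3)(x^3 + 7x^2 + 7x + 3), pattern 3+3; mod 61: f = (x + 4)(x + 27)(x^2 + 25x + 47)(x^2 + 25x + 57), pattern 2+2+1+1. No other pattern occurs in this range, so the set of observed cycle types is {5+1, 3+3, 2+2+1+1}. The candidates containing elements of all these cycle types are PSL(2,5) (6T12) of order 60, A_6 (6T15) of order 360; the others are excluded. The observed types are precisely the cycle types that occur in PSL(2,5) (6T12) (apart from the identity). Each of the other remaining candidates has further cycle types, and by the Chebotarev density theorem the matching factorization patterns would occur for a proportion of primes equal to their share of the group: A_6 (6T15) additionally contains elements of type 4+2, 3+1+1+1 (130 of its 360 elements, about 36% of primes). None of the 21 primes tested shows any such pattern (for each of these groups the chance of that is below 10^-4), which rules them out. Hence G = PSL(2,5) (6T12), of order 60.

PSL(2,5) (order 60)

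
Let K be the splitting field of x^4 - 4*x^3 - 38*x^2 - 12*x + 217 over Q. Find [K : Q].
8

The degree of the splitting field over Q equals the order of the Galois group, so first determine the group. The polynomial is an irreducible quartic over Q and its discriminant is -4430233600, which is not a perfect square, so the Galois group is not contained in A_4. The resolvent cubic y^3 + 38*y^2 - 820*y - 36600 has exactly one rational root, so the Galois group is C_4 or D_4. The quartic remains irreducible over Q(sqrt(disc)), so the group is D_4. The Galois group D_4 (4T3) has order 8, so the splitting field has degree 8 over Q.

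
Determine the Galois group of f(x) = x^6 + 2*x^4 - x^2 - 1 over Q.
The polynomial f is an irreducible sextic over Q, so G = Gal(f/Q) is one of the 16 transitive subgroups 6T1, ..., 6T16 of S_6. The discriminant of f is 153664 = 392^2, a perfect square, so G is contained in A_6. The transitive groups of degree 6 contained in A_6 are: A_4 (6T4, order 12), S_4 (6T7, order 24), (C_3 x C_3) : C_4 (6T10, order 36), PSL(2,5) (6T12, order 60), A_6 (6T15, order 360). By Dedekind's theorem, for a prime p not dividing disc(f) the degrees of the irreducible factors of f mod p form the cycle type of an element of G. Factoring f modulo the 33 such primes p <= 149 (skipping 2, 7, which divide the discriminant), each new pattern first appears at: mod 3: f = (x^3 + x^2 + 2)(x^3 + 2x^2 + 1), pattern 3+3; mod 13: f = (x + 2)(x + 11)(x^2 + 8)(x^2 + 11), pattern 2+2+1+1. No other pattern occurs in this range, so the set of observed cycle types is {3+3, 2+2+1+1}. The candidates containing elements of all these cycle types are A_4 (6T4) of order 12, S_4 (6T7) of order 24, (C_3 x C_3) : C_4 (6T10) of order 36, PSL(2,5) (6T12) of order 60, A_6 (6T15) of order 360; the others are excluded. The observed types are precisely the cycle types that occur in A_4 (6T4) (apart from the identity). Each of the other remaining candidates has further cycle types, and by the Chebotarev density theorem the matching factorization patterns would occur for a proportion of primes equal to their share of the group: S_4 (6T7) additionally contains elements of type 4+2 (6 of its 24 elements, about 25% of primes); (C_3 x C_3) : C_4 (6T10) additionally contains elements of type 4+2, 3+1+1+1 (22 of its 36 elements, about 61% of primes); PSL(2,5) (6T12) additionally contains elements of type 5+1 (24 of its 60 elements, about 40% of primes); A_6 (6T15) additionally contains elements of type 5+1, 4+2, 3+1+1+1 (274 of its 360 elements, about 76% of primes). None of the 33 primes tested shows any such pattern (for each of these groups the chance of that is below 10^-4), which rules them out. Hence G = A_4 (6T4), of order 12.

6T4: A_4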